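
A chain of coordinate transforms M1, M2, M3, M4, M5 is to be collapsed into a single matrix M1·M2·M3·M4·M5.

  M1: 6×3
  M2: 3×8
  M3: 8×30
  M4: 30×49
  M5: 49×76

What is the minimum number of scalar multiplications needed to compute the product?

17670

Adjacent pairs: M1M2 = 6·3·8 = 144; M2M3 = 3·8·30 = 720; M3M4 = 8·30·49 = 11760; M4M5 = 30·49·76 = 111720.
Length 3: M1..M3: k=1: 0+720+6·3·30=1260; k=2: 144+0+6·8·30=1584 → min 1260 | M2..M4: k=2: 0+11760+3·8·49=12936; k=3: 720+0+3·30·49=5130 → min 5130 | M3..M5: k=3: 0+111720+8·30·76=129960; k=4: 11760+0+8·49·76=41552 → min 41552.
Length 4: M1..M4: k=1: 0+5130+6·3·49=6012; k=2: 144+11760+6·8·49=14256; k=3: 1260+0+6·30·49=10080 → min 6012 | M2..M5: k=2: 0+41552+3·8·76=43376; k=3: 720+111720+3·30·76=119280; k=4: 5130+0+3·49·76=16302 → min 16302.
Length 5: M1..M5: k=1: 0+16302+6·3·76=17670; k=2: 144+41552+6·8·76=45344; k=3: 1260+111720+6·30·76=126660; k=4: 6012+0+6·49·76=28356 → min 17670.
Optimal order: (M1·(((M2·M3)·M4)·M5)) with cost 17670.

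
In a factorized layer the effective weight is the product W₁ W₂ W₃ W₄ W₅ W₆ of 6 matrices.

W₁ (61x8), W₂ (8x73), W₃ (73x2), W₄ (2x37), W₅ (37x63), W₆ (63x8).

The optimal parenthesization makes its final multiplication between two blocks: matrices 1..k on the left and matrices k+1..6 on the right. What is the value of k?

Adjacent pairs: W₁W₂ = 61·8·73 = 35624; W₂W₃ = 8·73·2 = 1168; W₃W₄ = 73·2·37 = 5402; W₄W₅ = 2·37·63 = 4662; W₅W₆ = 37·63·8 = 18648.
Length 3: W₁..W₃: k=1: 0+1168+61·8·2=2144; k=2: 35624+0+61·73·2=44530 → min 2144 | W₂..W₄: k=2: 0+5402+8·73·37=27010; k=3: 1168+0+8·2·37=1760 → min 1760 | W₃..W₅: k=3: 0+4662+73·2·63=13860; k=4: 5402+0+73·37·63=175565 → min 13860 | W₄..W₆: k=4: 0+18648+2·37·8=19240; k=5: 4662+0+2·63·8=5670 → min 5670.
Length 4: W₁..W₄: k=1: 0+1760+61·8·37=19816; k=2: 35624+5402+61·73·37=205787; k=3: 2144+0+61·2·37=6658 → min 6658 | W₂..W₅: k=2: 0+13860+8·73·63=50652; k=3: 1168+4662+8·2·63=6838; k=4: 1760+0+8·37·63=20408 → min 6838 | W₃..W₆: k=3: 0+5670+73·2·8=6838; k=4: 5402+18648+73·37·8=45658; k=5: 13860+0+73·63·8=50652 → min 6838.
Length 5: W₁..W₅: k=1: 0+6838+61·8·63=37582; k=2: 35624+13860+61·73·63=330023; k=3: 2144+4662+61·2·63=14492; k=4: 6658+0+61·37·63=148849 → min 14492 | W₂..W₆: k=2: 0+6838+8·73·8=11510; k=3: 1168+5670+8·2·8=6966; k=4: 1760+18648+8·37·8=22776; k=5: 6838+0+8·63·8=10870 → min 6966.
Top-level splits: k=1: (W₁..W₁)·(W₂..W₆) → 0+6966+61·8·8 = 10870; k=2: (W₁..W₂)·(W₃..W₆) → 35624+6838+61·73·8 = 78086; k=3: (W₁..W₃)·(W₄..W₆) → 2144+5670+61·2·8 = 8790; k=4: (W₁..W₄)·(W₅..W₆) → 6658+18648+61·37·8 = 43362; k=5: (W₁..W₅)·(W₆..W₆) → 14492+0+61·63·8 = 45236.
Best split is after W₃, i.e. k = 3.

3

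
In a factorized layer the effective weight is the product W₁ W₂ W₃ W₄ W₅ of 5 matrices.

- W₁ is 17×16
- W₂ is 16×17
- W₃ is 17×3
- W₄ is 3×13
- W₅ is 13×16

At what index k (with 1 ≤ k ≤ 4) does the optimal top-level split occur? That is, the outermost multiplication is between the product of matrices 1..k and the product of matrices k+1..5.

3

Adjacent pairs: W₁W₂ = 17·16·17 = 4624; W₂W₃ = 16·17·3 = 816; W₃W₄ = 17·3·13 = 663; W₄W₅ = 3·13·16 = 624.
Length 3: W₁..W₃: k=1: 0+816+17·16·3=1632; k=2: 4624+0+17·17·3=5491 → min 1632 | W₂..W₄: k=2: 0+663+16·17·13=4199; k=3: 816+0+16·3·13=1440 → min 1440 | W₃..W₅: k=3: 0+624+17·3·16=1440; k=4: 663+0+17·13·16=4199 → min 1440.
Length 4: W₁..W₄: k=1: 0+1440+17·16·13=4976; k=2: 4624+663+17·17·13=9044; k=3: 1632+0+17·3·13=2295 → min 2295 | W₂..W₅: k=2: 0+1440+16·17·16=5792; k=3: 816+624+16·3·16=2208; k=4: 1440+0+16·13·16=4768 → min 2208.
Top-level splits: k=1: (W₁..W₁)·(W₂..W₅) → 0+2208+17·16·16 = 6560; k=2: (W₁..W₂)·(W₃..W₅) → 4624+1440+17·17·16 = 10688; k=3: (W₁..W₃)·(W₄..W₅) → 1632+624+17·3·16 = 3072; k=4: (W₁..W₄)·(W₅..W₅) → 2295+0+17·13·16 = 5831.
Best split is after W₃, i.e. k = 3.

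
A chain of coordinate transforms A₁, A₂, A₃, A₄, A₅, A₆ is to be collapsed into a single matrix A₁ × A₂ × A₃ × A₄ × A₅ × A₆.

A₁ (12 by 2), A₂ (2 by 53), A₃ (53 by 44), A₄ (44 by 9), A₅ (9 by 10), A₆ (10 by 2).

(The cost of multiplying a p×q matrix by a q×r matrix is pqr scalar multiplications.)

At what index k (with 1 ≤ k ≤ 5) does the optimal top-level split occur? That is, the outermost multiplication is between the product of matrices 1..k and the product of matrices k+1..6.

1

Adjacent pairs: A₁A₂ = 12·2·53 = 1272; A₂A₃ = 2·53·44 = 4664; A₃A₄ = 53·44·9 = 20988; A₄A₅ = 44·9·10 = 3960; A₅A₆ = 9·10·2 = 180.
Length 3: A₁..A₃: k=1: 0+4664+12·2·44=5720; k=2: 1272+0+12·53·44=29256 → min 5720 | A₂..A₄: k=2: 0+20988+2·53·9=21942; k=3: 4664+0+2·44·9=5456 → min 5456 | A₃..A₅: k=3: 0+3960+53·44·10=27280; k=4: 20988+0+53·9·10=25758 → min 25758 | A₄..A₆: k=4: 0+180+44·9·2=972; k=5: 3960+0+44·10·2=4840 → min 972.
Length 4: A₁..A₄: k=1: 0+5456+12·2·9=5672; k=2: 1272+20988+12·53·9=27984; k=3: 5720+0+12·44·9=10472 → min 5672 | A₂..A₅: k=2: 0+25758+2·53·10=26818; k=3: 4664+3960+2·44·10=9504; k=4: 5456+0+2·9·10=5636 → min 5636 | A₃..A₆: k=3: 0+972+53·44·2=5636; k=4: 20988+180+53·9·2=22122; k=5: 25758+0+53·10·2=26818 → min 5636.
Length 5: A₁..A₅: k=1: 0+5636+12·2·10=5876; k=2: 1272+25758+12·53·10=33390; k=3: 5720+3960+12·44·10=14960; k=4: 5672+0+12·9·10=6752 → min 5876 | A₂..A₆: k=2: 0+5636+2·53·2=5848; k=3: 4664+972+2·44·2=5812; k=4: 5456+180+2·9·2=5672; k=5: 5636+0+2·10·2=5676 → min 5672.
Top-level splits: k=1: (A₁..A₁)·(A₂..A₆) → 0+5672+12·2·2 = 5720; k=2: (A₁..A₂)·(A₃..A₆) → 1272+5636+12·53·2 = 8180; k=3: (A₁..A₃)·(A₄..A₆) → 5720+972+12·44·2 = 7748; k=4: (A₁..A₄)·(A₅..A₆) → 5672+180+12·9·2 = 6068; k=5: (A₁..A₅)·(A₆..A₆) → 5876+0+12·10·2 = 6116.
Best split is after A₁, i.e. k = 1.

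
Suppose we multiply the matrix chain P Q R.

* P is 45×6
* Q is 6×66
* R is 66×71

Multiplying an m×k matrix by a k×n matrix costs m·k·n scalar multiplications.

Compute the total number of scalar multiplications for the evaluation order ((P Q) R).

228690

(P Q): 45×6 by 6×66 → 45×66, cost 45·6·66 = 17820
((P Q) R): 45×66 by 66×71 → 45×71, cost 45·66·71 = 210870; cumulative 228690
Total: 228690 scalar multiplications.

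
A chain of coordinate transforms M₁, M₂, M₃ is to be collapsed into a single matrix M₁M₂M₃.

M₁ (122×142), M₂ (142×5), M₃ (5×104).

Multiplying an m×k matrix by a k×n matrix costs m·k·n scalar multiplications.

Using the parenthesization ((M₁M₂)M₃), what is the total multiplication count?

(M₁M₂): 122×142 by 142×5 → 122×5, cost 122·142·5 = 86620
((M₁M₂)M₃): 122×5 by 5×104 → 122×104, cost 122·5·104 = 63440; cumulative 150060
Total: 150060 scalar multiplications.

150060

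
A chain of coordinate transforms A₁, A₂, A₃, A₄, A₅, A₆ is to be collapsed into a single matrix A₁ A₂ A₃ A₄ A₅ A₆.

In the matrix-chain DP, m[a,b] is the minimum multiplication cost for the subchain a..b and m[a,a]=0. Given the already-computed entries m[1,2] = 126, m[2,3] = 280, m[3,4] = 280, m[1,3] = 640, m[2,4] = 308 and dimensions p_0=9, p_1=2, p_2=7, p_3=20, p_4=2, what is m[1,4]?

344

m[1,4] = min over k∈[1,3] of m[1,k]+m[k+1,4]+p_{0}·p_k·p_{4}.
k=1: 0 + 308 + 9·2·2 = 344; k=2: 126 + 280 + 9·7·2 = 532; k=3: 640 + 0 + 9·20·2 = 1000.
Minimum: 344 at k=1.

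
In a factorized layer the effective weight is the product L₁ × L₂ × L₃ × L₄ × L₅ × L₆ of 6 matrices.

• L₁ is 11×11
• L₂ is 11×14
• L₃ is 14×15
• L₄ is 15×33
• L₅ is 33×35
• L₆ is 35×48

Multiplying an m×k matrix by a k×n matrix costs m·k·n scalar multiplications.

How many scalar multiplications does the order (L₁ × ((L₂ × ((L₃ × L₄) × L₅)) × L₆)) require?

52778

(L₃ × L₄): 14×15 by 15×33 → 14×33, cost 14·15·33 = 6930
((L₃ × L₄) × L₅): 14×33 by 33×35 → 14×35, cost 14·33·35 = 16170; cumulative 23100
(L₂ × ((L₃ × L₄) × L₅)): 11×14 by 14×35 → 11×35, cost 11·14·35 = 5390; cumulative 28490
((L₂ × ((L₃ × L₄) × L₅)) × L₆): 11×35 by 35×48 → 11×48, cost 11·35·48 = 18480; cumulative 46970
(L₁ × ((L₂ × ((L₃ × L₄) × L₅)) × L₆)): 11×11 by 11×48 → 11×48, cost 11·11·48 = 5808; cumulative 52778
Total: 52778 scalar multiplications.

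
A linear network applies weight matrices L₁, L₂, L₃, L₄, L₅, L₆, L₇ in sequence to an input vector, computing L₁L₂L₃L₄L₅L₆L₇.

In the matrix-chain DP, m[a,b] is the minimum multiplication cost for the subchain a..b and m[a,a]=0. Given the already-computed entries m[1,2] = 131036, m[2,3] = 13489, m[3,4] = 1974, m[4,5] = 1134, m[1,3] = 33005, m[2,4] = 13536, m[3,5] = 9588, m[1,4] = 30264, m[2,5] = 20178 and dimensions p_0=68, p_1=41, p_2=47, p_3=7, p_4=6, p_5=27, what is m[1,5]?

m[1,5] = min over k∈[1,4] of m[1,k]+m[k+1,5]+p_{0}·p_k·p_{5}.
k=1: 0 + 20178 + 68·41·27 = 95454; k=2: 131036 + 9588 + 68·47·27 = 226916; k=3: 33005 + 1134 + 68·7·27 = 46991; k=4: 30264 + 0 + 68·6·27 = 41280.
Minimum: 41280 at k=4.

41280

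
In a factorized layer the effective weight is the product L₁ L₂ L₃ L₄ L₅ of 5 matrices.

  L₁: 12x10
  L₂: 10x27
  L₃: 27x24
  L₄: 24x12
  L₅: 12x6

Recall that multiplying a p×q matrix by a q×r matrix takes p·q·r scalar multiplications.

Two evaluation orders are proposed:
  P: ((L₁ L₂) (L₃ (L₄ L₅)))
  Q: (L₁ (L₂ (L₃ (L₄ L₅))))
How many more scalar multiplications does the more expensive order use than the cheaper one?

2844

Order P = ((L₁ L₂) (L₃ (L₄ L₅))): (L₁ L₂): 12×10 by 10×27 → 12×27, cost 12·10·27 = 3240; (L₄ L₅): 24×12 by 12×6 → 24×6, cost 24·12·6 = 1728; (L₃ (L₄ L₅)): 27×24 by 24×6 → 27×6, cost 27·24·6 = 3888; cumulative 5616; ((L₁ L₂) (L₃ (L₄ L₅))): 12×27 by 27×6 → 12×6, cost 12·27·6 = 1944; cumulative 10800. Total 10800.
Order Q = (L₁ (L₂ (L₃ (L₄ L₅)))): (L₄ L₅): 24×12 by 12×6 → 24×6, cost 24·12·6 = 1728; (L₃ (L₄ L₅)): 27×24 by 24×6 → 27×6, cost 27·24·6 = 3888; cumulative 5616; (L₂ (L₃ (L₄ L₅))): 10×27 by 27×6 → 10×6, cost 10·27·6 = 1620; cumulative 7236; (L₁ (L₂ (L₃ (L₄ L₅)))): 12×10 by 10×6 → 12×6, cost 12·10·6 = 720; cumulative 7956. Total 7956.
Difference: |10800 − 7956| = 2844.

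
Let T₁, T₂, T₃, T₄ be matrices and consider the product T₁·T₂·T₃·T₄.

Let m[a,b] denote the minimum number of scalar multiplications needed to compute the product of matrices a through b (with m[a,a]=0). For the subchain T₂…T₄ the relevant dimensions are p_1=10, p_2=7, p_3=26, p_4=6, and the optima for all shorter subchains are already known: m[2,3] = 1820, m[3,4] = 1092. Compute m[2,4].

1512

m[2,4] = min over k∈[2,3] of m[2,k]+m[k+1,4]+p_{1}·p_k·p_{4}.
k=2: 0 + 1092 + 10·7·6 = 1512; k=3: 1820 + 0 + 10·26·6 = 3380.
Minimum: 1512 at k=2.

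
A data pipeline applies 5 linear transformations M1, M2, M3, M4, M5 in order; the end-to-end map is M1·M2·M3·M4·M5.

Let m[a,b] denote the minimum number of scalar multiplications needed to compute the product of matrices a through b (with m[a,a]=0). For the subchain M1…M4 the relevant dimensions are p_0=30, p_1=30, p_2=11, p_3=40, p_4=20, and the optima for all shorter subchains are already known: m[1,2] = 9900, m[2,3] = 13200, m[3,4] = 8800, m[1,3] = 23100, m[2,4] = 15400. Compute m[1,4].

m[1,4] = min over k∈[1,3] of m[1,k]+m[k+1,4]+p_{0}·p_k·p_{4}.
k=1: 0 + 15400 + 30·30·20 = 33400; k=2: 9900 + 8800 + 30·11·20 = 25300; k=3: 23100 + 0 + 30·40·20 = 47100.
Minimum: 25300 at k=2.

25300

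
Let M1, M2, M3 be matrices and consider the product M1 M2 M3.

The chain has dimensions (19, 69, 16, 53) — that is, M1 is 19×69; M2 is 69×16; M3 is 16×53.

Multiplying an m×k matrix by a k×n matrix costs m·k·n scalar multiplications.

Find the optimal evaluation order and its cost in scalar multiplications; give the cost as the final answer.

(M1 (M2 M3)): cost 127995.
((M1 M2) M3): cost 37088.
Optimal: ((M1 M2) M3) with cost 37088.

37088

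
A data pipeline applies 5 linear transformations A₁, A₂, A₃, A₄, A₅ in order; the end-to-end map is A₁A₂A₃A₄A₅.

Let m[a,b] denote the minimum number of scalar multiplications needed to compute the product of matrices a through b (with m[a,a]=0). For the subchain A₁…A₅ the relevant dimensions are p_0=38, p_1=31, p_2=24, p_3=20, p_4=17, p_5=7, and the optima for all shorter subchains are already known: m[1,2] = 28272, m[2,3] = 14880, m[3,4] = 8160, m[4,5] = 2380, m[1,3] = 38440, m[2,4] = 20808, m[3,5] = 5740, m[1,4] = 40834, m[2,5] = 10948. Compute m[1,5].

19194

m[1,5] = min over k∈[1,4] of m[1,k]+m[k+1,5]+p_{0}·p_k·p_{5}.
k=1: 0 + 10948 + 38·31·7 = 19194; k=2: 28272 + 5740 + 38·24·7 = 40396; k=3: 38440 + 2380 + 38·20·7 = 46140; k=4: 40834 + 0 + 38·17·7 = 45356.
Minimum: 19194 at k=1.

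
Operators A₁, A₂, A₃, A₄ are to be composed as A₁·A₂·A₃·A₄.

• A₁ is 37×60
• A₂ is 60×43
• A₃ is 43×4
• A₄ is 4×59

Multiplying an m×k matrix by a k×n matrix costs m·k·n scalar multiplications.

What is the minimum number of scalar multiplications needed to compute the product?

27932

Adjacent pairs: A₁A₂ = 37·60·43 = 95460; A₂A₃ = 60·43·4 = 10320; A₃A₄ = 43·4·59 = 10148.
Length 3: A₁..A₃: k=1: 0+10320+37·60·4=19200; k=2: 95460+0+37·43·4=101824 → min 19200 | A₂..A₄: k=2: 0+10148+60·43·59=162368; k=3: 10320+0+60·4·59=24480 → min 24480.
Length 4: A₁..A₄: k=1: 0+24480+37·60·59=155460; k=2: 95460+10148+37·43·59=199477; k=3: 19200+0+37·4·59=27932 → min 27932.
Optimal order: ((A₁·(A₂·A₃))·A₄) with cost 27932.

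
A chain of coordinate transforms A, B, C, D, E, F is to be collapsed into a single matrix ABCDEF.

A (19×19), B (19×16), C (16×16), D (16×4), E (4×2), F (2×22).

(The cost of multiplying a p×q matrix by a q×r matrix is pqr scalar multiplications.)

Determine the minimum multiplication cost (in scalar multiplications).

Adjacent pairs: AB = 19·19·16 = 5776; BC = 19·16·16 = 4864; CD = 16·16·4 = 1024; DE = 16·4·2 = 128; EF = 4·2·22 = 176.
Length 3: A..C: k=1: 0+4864+19·19·16=10640; k=2: 5776+0+19·16·16=10640 → min 10640 | B..D: k=2: 0+1024+19·16·4=2240; k=3: 4864+0+19·16·4=6080 → min 2240 | C..E: k=3: 0+128+16·16·2=640; k=4: 1024+0+16·4·2=1152 → min 640 | D..F: k=4: 0+176+16·4·22=1584; k=5: 128+0+16·2·22=832 → min 832.
Length 4: A..D: k=1: 0+2240+19·19·4=3684; k=2: 5776+1024+19·16·4=8016; k=3: 10640+0+19·16·4=11856 → min 3684 | B..E: k=2: 0+640+19·16·2=1248; k=3: 4864+128+19·16·2=5600; k=4: 2240+0+19·4·2=2392 → min 1248 | C..F: k=3: 0+832+16·16·22=6464; k=4: 1024+176+16·4·22=2608; k=5: 640+0+16·2·22=1344 → min 1344.
Length 5: A..E: k=1: 0+1248+19·19·2=1970; k=2: 5776+640+19·16·2=7024; k=3: 10640+128+19·16·2=11376; k=4: 3684+0+19·4·2=3836 → min 1970 | B..F: k=2: 0+1344+19·16·22=8032; k=3: 4864+832+19·16·22=12384; k=4: 2240+176+19·4·22=4088; k=5: 1248+0+19·2·22=2084 → min 2084.
Length 6: A..F: k=1: 0+2084+19·19·22=10026; k=2: 5776+1344+19·16·22=13808; k=3: 10640+832+19·16·22=18160; k=4: 3684+176+19·4·22=5532; k=5: 1970+0+19·2·22=2806 → min 2806.
Optimal order: ((A(B(C(DE))))F) with cost 2806.

2806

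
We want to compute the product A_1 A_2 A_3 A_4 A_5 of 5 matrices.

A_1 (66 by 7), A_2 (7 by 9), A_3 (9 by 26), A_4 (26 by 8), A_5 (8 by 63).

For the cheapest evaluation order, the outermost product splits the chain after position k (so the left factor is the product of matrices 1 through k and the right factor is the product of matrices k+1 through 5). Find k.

Adjacent pairs: A_1A_2 = 66·7·9 = 4158; A_2A_3 = 7·9·26 = 1638; A_3A_4 = 9·26·8 = 1872; A_4A_5 = 26·8·63 = 13104.
Length 3: A_1..A_3: k=1: 0+1638+66·7·26=13650; k=2: 4158+0+66·9·26=19602 → min 13650 | A_2..A_4: k=2: 0+1872+7·9·8=2376; k=3: 1638+0+7·26·8=3094 → min 2376 | A_3..A_5: k=3: 0+13104+9·26·63=27846; k=4: 1872+0+9·8·63=6408 → min 6408.
Length 4: A_1..A_4: k=1: 0+2376+66·7·8=6072; k=2: 4158+1872+66·9·8=10782; k=3: 13650+0+66·26·8=27378 → min 6072 | A_2..A_5: k=2: 0+6408+7·9·63=10377; k=3: 1638+13104+7·26·63=26208; k=4: 2376+0+7·8·63=5904 → min 5904.
Top-level splits: k=1: (A_1..A_1)·(A_2..A_5) → 0+5904+66·7·63 = 35010; k=2: (A_1..A_2)·(A_3..A_5) → 4158+6408+66·9·63 = 47988; k=3: (A_1..A_3)·(A_4..A_5) → 13650+13104+66·26·63 = 134862; k=4: (A_1..A_4)·(A_5..A_5) → 6072+0+66·8·63 = 39336.
Best split is after A_1, i.e. k = 1.

1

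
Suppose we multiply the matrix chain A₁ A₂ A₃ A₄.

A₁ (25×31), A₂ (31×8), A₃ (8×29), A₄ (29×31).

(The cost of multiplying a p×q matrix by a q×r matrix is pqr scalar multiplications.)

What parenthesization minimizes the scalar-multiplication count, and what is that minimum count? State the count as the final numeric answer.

19592

Adjacent pairs: A₁A₂ = 25·31·8 = 6200; A₂A₃ = 31·8·29 = 7192; A₃A₄ = 8·29·31 = 7192.
Length 3: A₁..A₃: k=1: 0+7192+25·31·29=29667; k=2: 6200+0+25·8·29=12000 → min 12000 | A₂..A₄: k=2: 0+7192+31·8·31=14880; k=3: 7192+0+31·29·31=35061 → min 14880.
Length 4: A₁..A₄: k=1: 0+14880+25·31·31=38905; k=2: 6200+7192+25·8·31=19592; k=3: 12000+0+25·29·31=34475 → min 19592.
Optimal parenthesization: ((A₁ A₂) (A₃ A₄)) with cost 19592.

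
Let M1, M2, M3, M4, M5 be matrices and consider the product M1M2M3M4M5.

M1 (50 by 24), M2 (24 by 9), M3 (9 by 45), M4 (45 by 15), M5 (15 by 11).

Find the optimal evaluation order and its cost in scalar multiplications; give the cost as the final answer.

Adjacent pairs: M1M2 = 50·24·9 = 10800; M2M3 = 24·9·45 = 9720; M3M4 = 9·45·15 = 6075; M4M5 = 45·15·11 = 7425.
Length 3: M1..M3: k=1: 0+9720+50·24·45=63720; k=2: 10800+0+50·9·45=31050 → min 31050 | M2..M4: k=2: 0+6075+24·9·15=9315; k=3: 9720+0+24·45·15=25920 → min 9315 | M3..M5: k=3: 0+7425+9·45·11=11880; k=4: 6075+0+9·15·11=7560 → min 7560.
Length 4: M1..M4: k=1: 0+9315+50·24·15=27315; k=2: 10800+6075+50·9·15=23625; k=3: 31050+0+50·45·15=64800 → min 23625 | M2..M5: k=2: 0+7560+24·9·11=9936; k=3: 9720+7425+24·45·11=29025; k=4: 9315+0+24·15·11=13275 → min 9936.
Length 5: M1..M5: k=1: 0+9936+50·24·11=23136; k=2: 10800+7560+50·9·11=23310; k=3: 31050+7425+50·45·11=63225; k=4: 23625+0+50·15·11=31875 → min 23136.
Optimal parenthesization: (M1(M2((M3M4)M5))) with cost 23136.

23136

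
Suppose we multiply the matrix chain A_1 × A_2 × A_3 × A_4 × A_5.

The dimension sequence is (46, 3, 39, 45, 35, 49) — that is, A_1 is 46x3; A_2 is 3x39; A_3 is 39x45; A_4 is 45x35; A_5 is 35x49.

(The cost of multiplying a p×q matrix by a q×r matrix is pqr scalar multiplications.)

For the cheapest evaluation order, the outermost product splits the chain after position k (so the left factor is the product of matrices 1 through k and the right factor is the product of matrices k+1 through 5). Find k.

Adjacent pairs: A_1A_2 = 46·3·39 = 5382; A_2A_3 = 3·39·45 = 5265; A_3A_4 = 39·45·35 = 61425; A_4A_5 = 45·35·49 = 77175.
Length 3: A_1..A_3: k=1: 0+5265+46·3·45=11475; k=2: 5382+0+46·39·45=86112 → min 11475 | A_2..A_4: k=2: 0+61425+3·39·35=65520; k=3: 5265+0+3·45·35=9990 → min 9990 | A_3..A_5: k=3: 0+77175+39·45·49=163170; k=4: 61425+0+39·35·49=128310 → min 128310.
Length 4: A_1..A_4: k=1: 0+9990+46·3·35=14820; k=2: 5382+61425+46·39·35=129597; k=3: 11475+0+46·45·35=83925 → min 14820 | A_2..A_5: k=2: 0+128310+3·39·49=134043; k=3: 5265+77175+3·45·49=89055; k=4: 9990+0+3·35·49=15135 → min 15135.
Top-level splits: k=1: (A_1..A_1)·(A_2..A_5) → 0+15135+46·3·49 = 21897; k=2: (A_1..A_2)·(A_3..A_5) → 5382+128310+46·39·49 = 221598; k=3: (A_1..A_3)·(A_4..A_5) → 11475+77175+46·45·49 = 190080; k=4: (A_1..A_4)·(A_5..A_5) → 14820+0+46·35·49 = 93710.
Best split is after A_1, i.e. k = 1.

1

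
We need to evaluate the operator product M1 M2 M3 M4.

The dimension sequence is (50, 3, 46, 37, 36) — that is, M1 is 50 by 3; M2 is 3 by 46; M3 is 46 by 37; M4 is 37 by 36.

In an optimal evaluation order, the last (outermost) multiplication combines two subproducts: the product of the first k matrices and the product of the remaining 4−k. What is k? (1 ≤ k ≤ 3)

1

Adjacent pairs: M1M2 = 50·3·46 = 6900; M2M3 = 3·46·37 = 5106; M3M4 = 46·37·36 = 61272.
Length 3: M1..M3: k=1: 0+5106+50·3·37=10656; k=2: 6900+0+50·46·37=92000 → min 10656 | M2..M4: k=2: 0+61272+3·46·36=66240; k=3: 5106+0+3·37·36=9102 → min 9102.
Top-level splits: k=1: (M1..M1)·(M2..M4) → 0+9102+50·3·36 = 14502; k=2: (M1..M2)·(M3..M4) → 6900+61272+50·46·36 = 150972; k=3: (M1..M3)·(M4..M4) → 10656+0+50·37·36 = 77256.
Best split is after M1, i.e. k = 1.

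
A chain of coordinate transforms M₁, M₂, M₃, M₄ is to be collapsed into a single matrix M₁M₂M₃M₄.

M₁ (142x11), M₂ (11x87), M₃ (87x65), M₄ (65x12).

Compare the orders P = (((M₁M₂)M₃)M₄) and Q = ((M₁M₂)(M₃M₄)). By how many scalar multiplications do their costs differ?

697662

Order P = (((M₁M₂)M₃)M₄): (M₁M₂): 142×11 by 11×87 → 142×87, cost 142·11·87 = 135894; ((M₁M₂)M₃): 142×87 by 87×65 → 142×65, cost 142·87·65 = 803010; cumulative 938904; (((M₁M₂)M₃)M₄): 142×65 by 65×12 → 142×12, cost 142·65·12 = 110760; cumulative 1049664. Total 1049664.
Order Q = ((M₁M₂)(M₃M₄)): (M₁M₂): 142×11 by 11×87 → 142×87, cost 142·11·87 = 135894; (M₃M₄): 87×65 by 65×12 → 87×12, cost 87·65·12 = 67860; ((M₁M₂)(M₃M₄)): 142×87 by 87×12 → 142×12, cost 142·87·12 = 148248; cumulative 352002. Total 352002.
Difference: |1049664 − 352002| = 697662.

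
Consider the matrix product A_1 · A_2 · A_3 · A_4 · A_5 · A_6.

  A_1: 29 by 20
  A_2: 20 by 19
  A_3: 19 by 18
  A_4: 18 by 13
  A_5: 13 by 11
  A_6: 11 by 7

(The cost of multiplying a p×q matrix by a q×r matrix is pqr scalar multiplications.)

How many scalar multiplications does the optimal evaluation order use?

11753

Adjacent pairs: A_1A_2 = 29·20·19 = 11020; A_2A_3 = 20·19·18 = 6840; A_3A_4 = 19·18·13 = 4446; A_4A_5 = 18·13·11 = 2574; A_5A_6 = 13·11·7 = 1001.
Length 3: A_1..A_3: k=1: 0+6840+29·20·18=17280; k=2: 11020+0+29·19·18=20938 → min 17280 | A_2..A_4: k=2: 0+4446+20·19·13=9386; k=3: 6840+0+20·18·13=11520 → min 9386 | A_3..A_5: k=3: 0+2574+19·18·11=6336; k=4: 4446+0+19·13·11=7163 → min 6336 | A_4..A_6: k=4: 0+1001+18·13·7=2639; k=5: 2574+0+18·11·7=3960 → min 2639.
Length 4: A_1..A_4: k=1: 0+9386+29·20·13=16926; k=2: 11020+4446+29·19·13=22629; k=3: 17280+0+29·18·13=24066 → min 16926 | A_2..A_5: k=2: 0+6336+20·19·11=10516; k=3: 6840+2574+20·18·11=13374; k=4: 9386+0+20·13·11=12246 → min 10516 | A_3..A_6: k=3: 0+2639+19·18·7=5033; k=4: 4446+1001+19·13·7=7176; k=5: 6336+0+19·11·7=7799 → min 5033.
Length 5: A_1..A_5: k=1: 0+10516+29·20·11=16896; k=2: 11020+6336+29·19·11=23417; k=3: 17280+2574+29·18·11=25596; k=4: 16926+0+29·13·11=21073 → min 16896 | A_2..A_6: k=2: 0+5033+20·19·7=7693; k=3: 6840+2639+20·18·7=11999; k=4: 9386+1001+20·13·7=12207; k=5: 10516+0+20·11·7=12056 → min 7693.
Length 6: A_1..A_6: k=1: 0+7693+29·20·7=11753; k=2: 11020+5033+29·19·7=19910; k=3: 17280+2639+29·18·7=23573; k=4: 16926+1001+29·13·7=20566; k=5: 16896+0+29·11·7=19129 → min 11753.
Optimal order: (A_1 · (A_2 · (A_3 · (A_4 · (A_5 · A_6))))) with cost 11753.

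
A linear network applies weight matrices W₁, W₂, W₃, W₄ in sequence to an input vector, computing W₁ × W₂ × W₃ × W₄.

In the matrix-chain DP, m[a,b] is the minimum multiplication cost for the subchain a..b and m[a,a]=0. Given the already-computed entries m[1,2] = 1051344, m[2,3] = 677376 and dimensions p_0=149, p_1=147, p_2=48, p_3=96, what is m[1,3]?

m[1,3] = min over k∈[1,2] of m[1,k]+m[k+1,3]+p_{0}·p_k·p_{3}.
k=1: 0 + 677376 + 149·147·96 = 2780064; k=2: 1051344 + 0 + 149·48·96 = 1737936.
Minimum: 1737936 at k=2.

1737936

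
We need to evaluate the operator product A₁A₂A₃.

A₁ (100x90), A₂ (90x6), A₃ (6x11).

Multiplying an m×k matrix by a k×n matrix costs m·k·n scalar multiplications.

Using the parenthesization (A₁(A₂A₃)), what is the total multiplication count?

(A₂A₃): 90×6 by 6×11 → 90×11, cost 90·6·11 = 5940
(A₁(A₂A₃)): 100×90 by 90×11 → 100×11, cost 100·90·11 = 99000; cumulative 104940
Total: 104940 scalar multiplications.

104940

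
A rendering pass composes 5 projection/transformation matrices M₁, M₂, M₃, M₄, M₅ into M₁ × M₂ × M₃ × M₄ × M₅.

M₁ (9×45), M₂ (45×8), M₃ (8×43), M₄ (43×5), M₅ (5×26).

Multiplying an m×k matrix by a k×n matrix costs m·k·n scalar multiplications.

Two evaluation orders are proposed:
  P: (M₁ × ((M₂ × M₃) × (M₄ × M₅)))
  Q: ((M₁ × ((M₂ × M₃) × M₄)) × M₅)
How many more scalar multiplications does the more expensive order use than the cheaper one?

Order P = (M₁ × ((M₂ × M₃) × (M₄ × M₅))): (M₂ × M₃): 45×8 by 8×43 → 45×43, cost 45·8·43 = 15480; (M₄ × M₅): 43×5 by 5×26 → 43×26, cost 43·5·26 = 5590; ((M₂ × M₃) × (M₄ × M₅)): 45×43 by 43×26 → 45×26, cost 45·43·26 = 50310; cumulative 71380; (M₁ × ((M₂ × M₃) × (M₄ × M₅))): 9×45 by 45×26 → 9×26, cost 9·45·26 = 10530; cumulative 81910. Total 81910.
Order Q = ((M₁ × ((M₂ × M₃) × M₄)) × M₅): (M₂ × M₃): 45×8 by 8×43 → 45×43, cost 45·8·43 = 15480; ((M₂ × M₃) × M₄): 45×43 by 43×5 → 45×5, cost 45·43·5 = 9675; cumulative 25155; (M₁ × ((M₂ × M₃) × M₄)): 9×45 by 45×5 → 9×5, cost 9·45·5 = 2025; cumulative 27180; ((M₁ × ((M₂ × M₃) × M₄)) × M₅): 9×5 by 5×26 → 9×26, cost 9·5·26 = 1170; cumulative 28350. Total 28350.
Difference: |81910 − 28350| = 53560.

53560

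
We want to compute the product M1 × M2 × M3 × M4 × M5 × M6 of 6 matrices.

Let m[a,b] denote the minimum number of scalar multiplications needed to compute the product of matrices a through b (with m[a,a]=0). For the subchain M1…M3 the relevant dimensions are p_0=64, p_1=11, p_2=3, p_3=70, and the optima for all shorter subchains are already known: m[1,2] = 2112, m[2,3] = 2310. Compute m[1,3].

15552

m[1,3] = min over k∈[1,2] of m[1,k]+m[k+1,3]+p_{0}·p_k·p_{3}.
k=1: 0 + 2310 + 64·11·70 = 51590; k=2: 2112 + 0 + 64·3·70 = 15552.
Minimum: 15552 at k=2.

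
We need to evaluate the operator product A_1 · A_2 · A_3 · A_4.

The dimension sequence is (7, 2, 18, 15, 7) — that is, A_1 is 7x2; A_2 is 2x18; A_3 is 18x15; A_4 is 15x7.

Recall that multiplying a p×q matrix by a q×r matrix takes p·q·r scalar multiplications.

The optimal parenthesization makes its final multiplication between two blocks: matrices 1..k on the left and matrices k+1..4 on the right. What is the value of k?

1

Adjacent pairs: A_1A_2 = 7·2·18 = 252; A_2A_3 = 2·18·15 = 540; A_3A_4 = 18·15·7 = 1890.
Length 3: A_1..A_3: k=1: 0+540+7·2·15=750; k=2: 252+0+7·18·15=2142 → min 750 | A_2..A_4: k=2: 0+1890+2·18·7=2142; k=3: 540+0+2·15·7=750 → min 750.
Top-level splits: k=1: (A_1..A_1)·(A_2..A_4) → 0+750+7·2·7 = 848; k=2: (A_1..A_2)·(A_3..A_4) → 252+1890+7·18·7 = 3024; k=3: (A_1..A_3)·(A_4..A_4) → 750+0+7·15·7 = 1485.
Best split is after A_1, i.e. k = 1.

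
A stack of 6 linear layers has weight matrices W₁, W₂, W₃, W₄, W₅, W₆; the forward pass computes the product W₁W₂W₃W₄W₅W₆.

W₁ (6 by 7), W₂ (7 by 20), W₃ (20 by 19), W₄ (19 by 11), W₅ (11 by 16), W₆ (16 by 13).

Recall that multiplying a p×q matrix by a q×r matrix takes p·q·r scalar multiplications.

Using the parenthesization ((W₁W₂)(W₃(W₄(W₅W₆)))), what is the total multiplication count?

12345

(W₁W₂): 6×7 by 7×20 → 6×20, cost 6·7·20 = 840
(W₅W₆): 11×16 by 16×13 → 11×13, cost 11·16·13 = 2288
(W₄(W₅W₆)): 19×11 by 11×13 → 19×13, cost 19·11·13 = 2717; cumulative 5005
(W₃(W₄(W₅W₆))): 20×19 by 19×13 → 20×13, cost 20·19·13 = 4940; cumulative 9945
((W₁W₂)(W₃(W₄(W₅W₆)))): 6×20 by 20×13 → 6×13, cost 6·20·13 = 1560; cumulative 12345
Total: 12345 scalar multiplications.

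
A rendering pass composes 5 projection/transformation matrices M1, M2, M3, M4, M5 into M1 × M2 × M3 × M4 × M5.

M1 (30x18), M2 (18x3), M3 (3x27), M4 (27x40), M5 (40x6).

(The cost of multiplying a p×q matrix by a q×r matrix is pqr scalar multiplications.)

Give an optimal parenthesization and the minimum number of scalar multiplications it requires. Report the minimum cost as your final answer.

Adjacent pairs: M1M2 = 30·18·3 = 1620; M2M3 = 18·3·27 = 1458; M3M4 = 3·27·40 = 3240; M4M5 = 27·40·6 = 6480.
Length 3: M1..M3: k=1: 0+1458+30·18·27=16038; k=2: 1620+0+30·3·27=4050 → min 4050 | M2..M4: k=2: 0+3240+18·3·40=5400; k=3: 1458+0+18·27·40=20898 → min 5400 | M3..M5: k=3: 0+6480+3·27·6=6966; k=4: 3240+0+3·40·6=3960 → min 3960.
Length 4: M1..M4: k=1: 0+5400+30·18·40=27000; k=2: 1620+3240+30·3·40=8460; k=3: 4050+0+30·27·40=36450 → min 8460 | M2..M5: k=2: 0+3960+18·3·6=4284; k=3: 1458+6480+18·27·6=10854; k=4: 5400+0+18·40·6=9720 → min 4284.
Length 5: M1..M5: k=1: 0+4284+30·18·6=7524; k=2: 1620+3960+30·3·6=6120; k=3: 4050+6480+30·27·6=15390; k=4: 8460+0+30·40·6=15660 → min 6120.
Optimal parenthesization: ((M1 × M2) × ((M3 × M4) × M5)) with cost 6120.

6120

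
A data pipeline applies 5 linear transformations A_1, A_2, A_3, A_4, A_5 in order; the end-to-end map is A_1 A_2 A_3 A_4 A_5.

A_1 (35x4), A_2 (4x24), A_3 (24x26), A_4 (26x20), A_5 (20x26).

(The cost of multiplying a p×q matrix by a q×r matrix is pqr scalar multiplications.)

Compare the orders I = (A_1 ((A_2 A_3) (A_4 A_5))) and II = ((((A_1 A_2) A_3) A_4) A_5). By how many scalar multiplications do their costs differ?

39240

Order I = (A_1 ((A_2 A_3) (A_4 A_5))): (A_2 A_3): 4×24 by 24×26 → 4×26, cost 4·24·26 = 2496; (A_4 A_5): 26×20 by 20×26 → 26×26, cost 26·20·26 = 13520; ((A_2 A_3) (A_4 A_5)): 4×26 by 26×26 → 4×26, cost 4·26·26 = 2704; cumulative 18720; (A_1 ((A_2 A_3) (A_4 A_5))): 35×4 by 4×26 → 35×26, cost 35·4·26 = 3640; cumulative 22360. Total 22360.
Order II = ((((A_1 A_2) A_3) A_4) A_5): (A_1 A_2): 35×4 by 4×24 → 35×24, cost 35·4·24 = 3360; ((A_1 A_2) A_3): 35×24 by 24×26 → 35×26, cost 35·24·26 = 21840; cumulative 25200; (((A_1 A_2) A_3) A_4): 35×26 by 26×20 → 35×20, cost 35·26·20 = 18200; cumulative 43400; ((((A_1 A_2) A_3) A_4) A_5): 35×20 by 20×26 → 35×26, cost 35·20·26 = 18200; cumulative 61600. Total 61600.
Difference: |22360 − 61600| = 39240.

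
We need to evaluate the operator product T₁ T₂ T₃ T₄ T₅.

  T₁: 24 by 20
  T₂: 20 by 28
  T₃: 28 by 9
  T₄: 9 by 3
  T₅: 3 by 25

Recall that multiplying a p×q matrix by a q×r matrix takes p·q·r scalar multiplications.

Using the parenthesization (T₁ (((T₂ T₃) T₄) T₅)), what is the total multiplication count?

(T₂ T₃): 20×28 by 28×9 → 20×9, cost 20·28·9 = 5040
((T₂ T₃) T₄): 20×9 by 9×3 → 20×3, cost 20·9·3 = 540; cumulative 5580
(((T₂ T₃) T₄) T₅): 20×3 by 3×25 → 20×25, cost 20·3·25 = 1500; cumulative 7080
(T₁ (((T₂ T₃) T₄) T₅)): 24×20 by 20×25 → 24×25, cost 24·20·25 = 12000; cumulative 19080
Total: 19080 scalar multiplications.

19080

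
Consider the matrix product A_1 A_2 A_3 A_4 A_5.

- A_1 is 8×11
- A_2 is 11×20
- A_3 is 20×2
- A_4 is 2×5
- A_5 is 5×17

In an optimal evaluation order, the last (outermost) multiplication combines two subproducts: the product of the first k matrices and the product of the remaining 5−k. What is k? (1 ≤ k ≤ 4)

3

Adjacent pairs: A_1A_2 = 8·11·20 = 1760; A_2A_3 = 11·20·2 = 440; A_3A_4 = 20·2·5 = 200; A_4A_5 = 2·5·17 = 170.
Length 3: A_1..A_3: k=1: 0+440+8·11·2=616; k=2: 1760+0+8·20·2=2080 → min 616 | A_2..A_4: k=2: 0+200+11·20·5=1300; k=3: 440+0+11·2·5=550 → min 550 | A_3..A_5: k=3: 0+170+20·2·17=850; k=4: 200+0+20·5·17=1900 → min 850.
Length 4: A_1..A_4: k=1: 0+550+8·11·5=990; k=2: 1760+200+8·20·5=2760; k=3: 616+0+8·2·5=696 → min 696 | A_2..A_5: k=2: 0+850+11·20·17=4590; k=3: 440+170+11·2·17=984; k=4: 550+0+11·5·17=1485 → min 984.
Top-level splits: k=1: (A_1..A_1)·(A_2..A_5) → 0+984+8·11·17 = 2480; k=2: (A_1..A_2)·(A_3..A_5) → 1760+850+8·20·17 = 5330; k=3: (A_1..A_3)·(A_4..A_5) → 616+170+8·2·17 = 1058; k=4: (A_1..A_4)·(A_5..A_5) → 696+0+8·5·17 = 1376.
Best split is after A_3, i.e. k = 3.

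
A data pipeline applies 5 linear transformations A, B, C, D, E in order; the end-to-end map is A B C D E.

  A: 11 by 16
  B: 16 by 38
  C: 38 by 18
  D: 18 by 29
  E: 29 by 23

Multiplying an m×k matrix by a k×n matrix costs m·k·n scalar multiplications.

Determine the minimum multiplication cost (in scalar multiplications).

Adjacent pairs: AB = 11·16·38 = 6688; BC = 16·38·18 = 10944; CD = 38·18·29 = 19836; DE = 18·29·23 = 12006.
Length 3: A..C: k=1: 0+10944+11·16·18=14112; k=2: 6688+0+11·38·18=14212 → min 14112 | B..D: k=2: 0+19836+16·38·29=37468; k=3: 10944+0+16·18·29=19296 → min 19296 | C..E: k=3: 0+12006+38·18·23=27738; k=4: 19836+0+38·29·23=45182 → min 27738.
Length 4: A..D: k=1: 0+19296+11·16·29=24400; k=2: 6688+19836+11·38·29=38646; k=3: 14112+0+11·18·29=19854 → min 19854 | B..E: k=2: 0+27738+16·38·23=41722; k=3: 10944+12006+16·18·23=29574; k=4: 19296+0+16·29·23=29968 → min 29574.
Length 5: A..E: k=1: 0+29574+11·16·23=33622; k=2: 6688+27738+11·38·23=44040; k=3: 14112+12006+11·18·23=30672; k=4: 19854+0+11·29·23=27191 → min 27191.
Optimal order: (((A (B C)) D) E) with cost 27191.

27191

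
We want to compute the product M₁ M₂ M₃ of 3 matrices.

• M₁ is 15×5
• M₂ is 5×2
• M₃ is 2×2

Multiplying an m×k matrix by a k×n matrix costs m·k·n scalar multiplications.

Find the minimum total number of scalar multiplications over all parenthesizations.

Order (M₁ (M₂ M₃)): (M₂ M₃): 5×2 by 2×2 → 5×2, cost 5·2·2 = 20; (M₁ (M₂ M₃)): 15×5 by 5×2 → 15×2, cost 15·5·2 = 150; cumulative 170. Total 170.
Order ((M₁ M₂) M₃): (M₁ M₂): 15×5 by 5×2 → 15×2, cost 15·5·2 = 150; ((M₁ M₂) M₃): 15×2 by 2×2 → 15×2, cost 15·2·2 = 60; cumulative 210. Total 210.
Minimum: 170.

170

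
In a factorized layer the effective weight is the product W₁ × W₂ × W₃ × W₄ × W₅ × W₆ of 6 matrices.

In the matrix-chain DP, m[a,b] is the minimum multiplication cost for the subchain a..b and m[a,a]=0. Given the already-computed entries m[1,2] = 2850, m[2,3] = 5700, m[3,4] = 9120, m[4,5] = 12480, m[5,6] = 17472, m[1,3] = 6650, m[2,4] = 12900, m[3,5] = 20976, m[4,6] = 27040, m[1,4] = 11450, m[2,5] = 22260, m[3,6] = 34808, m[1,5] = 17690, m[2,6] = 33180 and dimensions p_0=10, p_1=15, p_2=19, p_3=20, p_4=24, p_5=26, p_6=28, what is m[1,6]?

m[1,6] = min over k∈[1,5] of m[1,k]+m[k+1,6]+p_{0}·p_k·p_{6}.
k=1: 0 + 33180 + 10·15·28 = 37380; k=2: 2850 + 34808 + 10·19·28 = 42978; k=3: 6650 + 27040 + 10·20·28 = 39290; k=4: 11450 + 17472 + 10·24·28 = 35642; k=5: 17690 + 0 + 10·26·28 = 24970.
Minimum: 24970 at k=5.

24970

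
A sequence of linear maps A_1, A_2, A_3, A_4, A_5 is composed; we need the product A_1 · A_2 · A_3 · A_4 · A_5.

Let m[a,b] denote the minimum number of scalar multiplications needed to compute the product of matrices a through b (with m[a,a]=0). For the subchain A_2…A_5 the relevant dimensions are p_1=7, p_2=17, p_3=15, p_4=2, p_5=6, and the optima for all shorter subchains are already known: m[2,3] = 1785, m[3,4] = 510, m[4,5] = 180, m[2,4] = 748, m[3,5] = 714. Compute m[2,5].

832

m[2,5] = min over k∈[2,4] of m[2,k]+m[k+1,5]+p_{1}·p_k·p_{5}.
k=2: 0 + 714 + 7·17·6 = 1428; k=3: 1785 + 180 + 7·15·6 = 2595; k=4: 748 + 0 + 7·2·6 = 832.
Minimum: 832 at k=4.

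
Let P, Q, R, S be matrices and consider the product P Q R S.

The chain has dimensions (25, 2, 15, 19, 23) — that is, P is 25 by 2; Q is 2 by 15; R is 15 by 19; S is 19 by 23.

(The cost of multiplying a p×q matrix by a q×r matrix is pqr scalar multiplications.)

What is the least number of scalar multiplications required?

Adjacent pairs: PQ = 25·2·15 = 750; QR = 2·15·19 = 570; RS = 15·19·23 = 6555.
Length 3: P..R: k=1: 0+570+25·2·19=1520; k=2: 750+0+25·15·19=7875 → min 1520 | Q..S: k=2: 0+6555+2·15·23=7245; k=3: 570+0+2·19·23=1444 → min 1444.
Length 4: P..S: k=1: 0+1444+25·2·23=2594; k=2: 750+6555+25·15·23=15930; k=3: 1520+0+25·19·23=12445 → min 2594.
Optimal order: (P ((Q R) S)) with cost 2594.

2594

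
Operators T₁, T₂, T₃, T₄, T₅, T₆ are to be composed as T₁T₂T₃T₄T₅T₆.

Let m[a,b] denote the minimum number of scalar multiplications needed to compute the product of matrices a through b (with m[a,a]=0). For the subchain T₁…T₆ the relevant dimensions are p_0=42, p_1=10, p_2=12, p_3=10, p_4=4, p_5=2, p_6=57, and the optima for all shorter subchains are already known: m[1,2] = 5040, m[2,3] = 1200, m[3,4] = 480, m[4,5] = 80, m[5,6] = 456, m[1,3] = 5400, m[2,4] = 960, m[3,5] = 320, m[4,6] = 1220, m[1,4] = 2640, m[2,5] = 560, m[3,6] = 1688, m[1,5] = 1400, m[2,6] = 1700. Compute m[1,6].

m[1,6] = min over k∈[1,5] of m[1,k]+m[k+1,6]+p_{0}·p_k·p_{6}.
k=1: 0 + 1700 + 42·10·57 = 25640; k=2: 5040 + 1688 + 42·12·57 = 35456; k=3: 5400 + 1220 + 42·10·57 = 30560; k=4: 2640 + 456 + 42·4·57 = 12672; k=5: 1400 + 0 + 42·2·57 = 6188.
Minimum: 6188 at k=5.

6188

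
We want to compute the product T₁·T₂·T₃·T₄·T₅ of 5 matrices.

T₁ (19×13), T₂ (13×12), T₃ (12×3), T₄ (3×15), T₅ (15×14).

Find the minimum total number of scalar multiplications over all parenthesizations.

2637

Adjacent pairs: T₁T₂ = 19·13·12 = 2964; T₂T₃ = 13·12·3 = 468; T₃T₄ = 12·3·15 = 540; T₄T₅ = 3·15·14 = 630.
Length 3: T₁..T₃: k=1: 0+468+19·13·3=1209; k=2: 2964+0+19·12·3=3648 → min 1209 | T₂..T₄: k=2: 0+540+13·12·15=2880; k=3: 468+0+13·3·15=1053 → min 1053 | T₃..T₅: k=3: 0+630+12·3·14=1134; k=4: 540+0+12·15·14=3060 → min 1134.
Length 4: T₁..T₄: k=1: 0+1053+19·13·15=4758; k=2: 2964+540+19·12·15=6924; k=3: 1209+0+19·3·15=2064 → min 2064 | T₂..T₅: k=2: 0+1134+13·12·14=3318; k=3: 468+630+13·3·14=1644; k=4: 1053+0+13·15·14=3783 → min 1644.
Length 5: T₁..T₅: k=1: 0+1644+19·13·14=5102; k=2: 2964+1134+19·12·14=7290; k=3: 1209+630+19·3·14=2637; k=4: 2064+0+19·15·14=6054 → min 2637.
Optimal order: ((T₁·(T₂·T₃))·(T₄·T₅)) with cost 2637.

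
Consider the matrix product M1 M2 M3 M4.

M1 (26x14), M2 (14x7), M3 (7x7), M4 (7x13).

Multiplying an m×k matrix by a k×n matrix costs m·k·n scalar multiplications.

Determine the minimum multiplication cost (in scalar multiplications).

Adjacent pairs: M1M2 = 26·14·7 = 2548; M2M3 = 14·7·7 = 686; M3M4 = 7·7·13 = 637.
Length 3: M1..M3: k=1: 0+686+26·14·7=3234; k=2: 2548+0+26·7·7=3822 → min 3234 | M2..M4: k=2: 0+637+14·7·13=1911; k=3: 686+0+14·7·13=1960 → min 1911.
Length 4: M1..M4: k=1: 0+1911+26·14·13=6643; k=2: 2548+637+26·7·13=5551; k=3: 3234+0+26·7·13=5600 → min 5551.
Optimal order: ((M1 M2) (M3 M4)) with cost 5551.

5551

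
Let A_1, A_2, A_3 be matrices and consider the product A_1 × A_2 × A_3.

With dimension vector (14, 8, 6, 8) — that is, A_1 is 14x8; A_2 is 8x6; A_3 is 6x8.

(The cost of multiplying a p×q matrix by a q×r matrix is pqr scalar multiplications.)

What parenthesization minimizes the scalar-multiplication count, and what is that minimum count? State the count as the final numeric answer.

1280

(A_1 × (A_2 × A_3)): cost 1280.
((A_1 × A_2) × A_3): cost 1344.
Optimal: (A_1 × (A_2 × A_3)) with cost 1280.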